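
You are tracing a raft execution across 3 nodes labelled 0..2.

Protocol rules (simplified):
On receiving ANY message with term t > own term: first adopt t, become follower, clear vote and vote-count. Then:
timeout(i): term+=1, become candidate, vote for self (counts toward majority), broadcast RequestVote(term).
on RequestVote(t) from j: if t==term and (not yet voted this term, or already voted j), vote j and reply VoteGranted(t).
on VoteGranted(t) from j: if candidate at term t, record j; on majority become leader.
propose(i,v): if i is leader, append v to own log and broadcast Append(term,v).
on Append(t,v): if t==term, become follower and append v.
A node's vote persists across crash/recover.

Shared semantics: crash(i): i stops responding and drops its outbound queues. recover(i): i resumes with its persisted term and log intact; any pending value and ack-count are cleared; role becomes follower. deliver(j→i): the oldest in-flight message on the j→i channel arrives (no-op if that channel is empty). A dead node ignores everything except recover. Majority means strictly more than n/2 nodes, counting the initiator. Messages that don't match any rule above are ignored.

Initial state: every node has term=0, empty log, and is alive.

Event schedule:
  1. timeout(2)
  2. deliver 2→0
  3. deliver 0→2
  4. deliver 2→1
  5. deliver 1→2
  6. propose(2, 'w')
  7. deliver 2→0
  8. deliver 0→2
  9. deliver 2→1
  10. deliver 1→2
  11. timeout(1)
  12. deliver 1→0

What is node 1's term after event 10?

1

1. timeout(2):  <2:cand t1 ->
2. deliver 2→0:  <0:foll t1 ->
3. deliver 0→2:  <2:lead t1 ->
4. deliver 2→1:  <1:foll t1 ->
5. deliver 1→2:  nop
6. propose(2,'w'):  <2:lead t1 w>
7. deliver 2→0:  <0:foll t1 w>
8. deliver 0→2:  nop
9. deliver 2→1:  <1:foll t1 w>
10. deliver 1→2:  nop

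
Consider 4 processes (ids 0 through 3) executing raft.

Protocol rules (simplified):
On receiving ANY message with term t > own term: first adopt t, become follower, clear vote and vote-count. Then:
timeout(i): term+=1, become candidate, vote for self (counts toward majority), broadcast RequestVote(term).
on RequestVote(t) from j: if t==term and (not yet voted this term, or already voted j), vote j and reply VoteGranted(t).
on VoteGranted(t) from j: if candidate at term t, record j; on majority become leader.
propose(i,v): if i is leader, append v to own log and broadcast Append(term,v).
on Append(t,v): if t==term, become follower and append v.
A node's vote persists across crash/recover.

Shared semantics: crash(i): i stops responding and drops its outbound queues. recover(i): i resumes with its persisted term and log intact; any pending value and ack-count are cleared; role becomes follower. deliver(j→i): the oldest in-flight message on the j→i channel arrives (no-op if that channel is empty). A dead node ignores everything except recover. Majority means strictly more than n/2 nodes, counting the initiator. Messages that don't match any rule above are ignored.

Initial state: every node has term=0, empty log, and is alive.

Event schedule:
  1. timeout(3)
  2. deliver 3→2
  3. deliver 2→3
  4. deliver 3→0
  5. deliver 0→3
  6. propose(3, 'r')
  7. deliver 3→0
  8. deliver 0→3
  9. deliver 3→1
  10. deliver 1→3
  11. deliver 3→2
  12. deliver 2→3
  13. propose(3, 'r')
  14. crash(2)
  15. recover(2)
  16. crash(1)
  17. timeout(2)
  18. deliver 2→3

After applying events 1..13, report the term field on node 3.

1. timeout(3):  <3:cand t1 ->
2. deliver 3→2:  <2:foll t1 ->
3. deliver 2→3:  nop
4. deliver 3→0:  <0:foll t1 ->
5. deliver 0→3:  <3:lead t1 ->
6. propose(3,'r'):  <3:lead t1 r>
7. deliver 3→0:  <0:foll t1 r>
8. deliver 0→3:  nop
9. deliver 3→1:  <1:foll t1 ->
10. deliver 1→3:  nop
11. deliver 3→2:  <2:foll t1 r>
12. deliver 2→3:  nop
13. propose(3,'r'):  <3:lead t1 r,r>

1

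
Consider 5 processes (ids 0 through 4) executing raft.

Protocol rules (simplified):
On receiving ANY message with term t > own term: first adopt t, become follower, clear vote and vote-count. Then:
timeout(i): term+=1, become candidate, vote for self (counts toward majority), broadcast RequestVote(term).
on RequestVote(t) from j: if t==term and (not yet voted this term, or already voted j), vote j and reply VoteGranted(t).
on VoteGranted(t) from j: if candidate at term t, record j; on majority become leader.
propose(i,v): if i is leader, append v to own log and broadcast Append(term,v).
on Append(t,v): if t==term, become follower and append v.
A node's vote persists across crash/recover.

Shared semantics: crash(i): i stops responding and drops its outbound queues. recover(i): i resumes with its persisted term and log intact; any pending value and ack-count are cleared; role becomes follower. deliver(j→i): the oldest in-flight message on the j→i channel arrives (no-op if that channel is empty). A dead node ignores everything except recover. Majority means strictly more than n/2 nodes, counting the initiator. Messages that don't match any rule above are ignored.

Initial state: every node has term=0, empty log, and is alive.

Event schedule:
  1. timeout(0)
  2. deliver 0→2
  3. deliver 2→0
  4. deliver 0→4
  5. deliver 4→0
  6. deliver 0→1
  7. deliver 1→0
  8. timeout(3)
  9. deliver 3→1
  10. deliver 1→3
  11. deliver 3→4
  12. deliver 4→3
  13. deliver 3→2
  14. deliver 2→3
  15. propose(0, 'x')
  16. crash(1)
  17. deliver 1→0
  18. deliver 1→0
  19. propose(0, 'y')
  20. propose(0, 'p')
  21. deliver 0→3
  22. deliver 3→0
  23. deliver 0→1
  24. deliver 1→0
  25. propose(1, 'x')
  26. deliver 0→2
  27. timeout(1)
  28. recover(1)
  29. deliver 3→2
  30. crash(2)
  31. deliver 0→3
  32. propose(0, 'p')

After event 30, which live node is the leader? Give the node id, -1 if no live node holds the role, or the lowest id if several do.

1. timeout(0):  <0:cand t1 ->
2. deliver 0→2:  <2:foll t1 ->
3. deliver 2→0:  nop
4. deliver 0→4:  <4:foll t1 ->
5. deliver 4→0:  <0:lead t1 ->
6. deliver 0→1:  <1:foll t1 ->
7. deliver 1→0:  nop
8. timeout(3):  <3:cand t1 ->
9. deliver 3→1:  nop
10. deliver 1→3:  nop
11. deliver 3→4:  nop
12. deliver 4→3:  nop
13. deliver 3→2:  nop
14. deliver 2→3:  nop
15. propose(0,'x'):  <0:lead t1 x>
16. crash(1):  <1:✗foll t1 ->
17. deliver 1→0:  nop
18. deliver 1→0:  nop
19. propose(0,'y'):  <0:lead t1 x,y>
20. propose(0,'p'):  <0:lead t1 x,y,p>
21. deliver 0→3:  nop
22. deliver 3→0:  nop
23. deliver 0→1:  nop
24. deliver 1→0:  nop
25. propose(1,'x'):  nop
26. deliver 0→2:  <2:foll t1 x>
27. timeout(1):  nop
28. recover(1):  <1:foll t1 ->
29. deliver 3→2:  nop
30. crash(2):  <2:✗foll t1 x>

0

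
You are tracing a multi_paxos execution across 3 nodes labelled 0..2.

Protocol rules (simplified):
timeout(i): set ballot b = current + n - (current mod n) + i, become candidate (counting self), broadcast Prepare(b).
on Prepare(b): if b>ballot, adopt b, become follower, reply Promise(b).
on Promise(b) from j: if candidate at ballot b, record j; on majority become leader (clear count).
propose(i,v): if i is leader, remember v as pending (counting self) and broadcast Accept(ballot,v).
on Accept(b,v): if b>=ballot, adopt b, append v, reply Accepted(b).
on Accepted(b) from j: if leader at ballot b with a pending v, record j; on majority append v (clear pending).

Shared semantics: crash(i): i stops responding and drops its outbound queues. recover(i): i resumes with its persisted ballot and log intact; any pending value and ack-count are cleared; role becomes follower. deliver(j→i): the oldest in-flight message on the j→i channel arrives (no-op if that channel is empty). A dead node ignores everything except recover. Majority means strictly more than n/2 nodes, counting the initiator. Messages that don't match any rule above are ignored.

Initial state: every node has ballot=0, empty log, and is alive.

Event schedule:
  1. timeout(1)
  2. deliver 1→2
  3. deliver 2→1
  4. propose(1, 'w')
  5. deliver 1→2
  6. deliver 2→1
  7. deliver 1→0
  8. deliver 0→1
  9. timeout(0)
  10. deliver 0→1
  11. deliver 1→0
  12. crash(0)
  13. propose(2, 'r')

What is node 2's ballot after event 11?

4

1. timeout(1):  <1:cand b4 ->
2. deliver 1→2:  <2:foll b4 ->
3. deliver 2→1:  <1:lead b4 ->
4. propose(1,'w'):  nop
5. deliver 1→2:  <2:foll b4 w>
6. deliver 2→1:  <1:lead b4 w>
7. deliver 1→0:  <0:foll b4 ->
8. deliver 0→1:  nop
9. timeout(0):  <0:cand b6 ->
10. deliver 0→1:  <1:foll b6 w>
11. deliver 1→0:  nop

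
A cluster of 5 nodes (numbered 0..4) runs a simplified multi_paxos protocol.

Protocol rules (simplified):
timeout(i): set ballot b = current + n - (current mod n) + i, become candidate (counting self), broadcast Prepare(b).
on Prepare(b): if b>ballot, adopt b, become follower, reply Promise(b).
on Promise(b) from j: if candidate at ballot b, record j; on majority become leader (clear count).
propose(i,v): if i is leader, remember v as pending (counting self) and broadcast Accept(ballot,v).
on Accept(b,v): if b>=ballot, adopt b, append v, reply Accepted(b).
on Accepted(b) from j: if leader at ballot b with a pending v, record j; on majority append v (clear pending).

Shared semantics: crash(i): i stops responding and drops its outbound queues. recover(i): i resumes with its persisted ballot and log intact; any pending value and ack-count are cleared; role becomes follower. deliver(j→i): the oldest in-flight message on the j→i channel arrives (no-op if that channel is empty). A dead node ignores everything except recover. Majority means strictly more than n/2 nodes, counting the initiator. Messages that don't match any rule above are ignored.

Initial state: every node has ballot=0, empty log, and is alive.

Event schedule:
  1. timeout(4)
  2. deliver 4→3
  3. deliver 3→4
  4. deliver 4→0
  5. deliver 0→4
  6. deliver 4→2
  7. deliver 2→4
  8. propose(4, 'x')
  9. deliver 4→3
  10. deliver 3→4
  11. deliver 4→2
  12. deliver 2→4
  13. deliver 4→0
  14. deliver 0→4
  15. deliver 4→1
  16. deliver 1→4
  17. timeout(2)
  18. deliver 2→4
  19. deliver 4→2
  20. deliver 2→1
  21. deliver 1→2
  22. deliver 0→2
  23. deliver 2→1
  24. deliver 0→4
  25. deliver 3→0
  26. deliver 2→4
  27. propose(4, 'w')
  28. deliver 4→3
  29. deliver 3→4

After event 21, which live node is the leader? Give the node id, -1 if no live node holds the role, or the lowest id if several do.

1. timeout(4):  <4:cand b9 ->
2. deliver 4→3:  <3:foll b9 ->
3. deliver 3→4:  nop
4. deliver 4→0:  <0:foll b9 ->
5. deliver 0→4:  <4:lead b9 ->
6. deliver 4→2:  <2:foll b9 ->
7. deliver 2→4:  nop
8. propose(4,'x'):  nop
9. deliver 4→3:  <3:foll b9 x>
10. deliver 3→4:  nop
11. deliver 4→2:  <2:foll b9 x>
12. deliver 2→4:  <4:lead b9 x>
13. deliver 4→0:  <0:foll b9 x>
14. deliver 0→4:  nop
15. deliver 4→1:  <1:foll b9 ->
16. deliver 1→4:  nop
17. timeout(2):  <2:cand b12 x>
18. deliver 2→4:  <4:foll b12 x>
19. deliver 4→2:  nop
20. deliver 2→1:  <1:foll b12 ->
21. deliver 1→2:  <2:lead b12 x>

2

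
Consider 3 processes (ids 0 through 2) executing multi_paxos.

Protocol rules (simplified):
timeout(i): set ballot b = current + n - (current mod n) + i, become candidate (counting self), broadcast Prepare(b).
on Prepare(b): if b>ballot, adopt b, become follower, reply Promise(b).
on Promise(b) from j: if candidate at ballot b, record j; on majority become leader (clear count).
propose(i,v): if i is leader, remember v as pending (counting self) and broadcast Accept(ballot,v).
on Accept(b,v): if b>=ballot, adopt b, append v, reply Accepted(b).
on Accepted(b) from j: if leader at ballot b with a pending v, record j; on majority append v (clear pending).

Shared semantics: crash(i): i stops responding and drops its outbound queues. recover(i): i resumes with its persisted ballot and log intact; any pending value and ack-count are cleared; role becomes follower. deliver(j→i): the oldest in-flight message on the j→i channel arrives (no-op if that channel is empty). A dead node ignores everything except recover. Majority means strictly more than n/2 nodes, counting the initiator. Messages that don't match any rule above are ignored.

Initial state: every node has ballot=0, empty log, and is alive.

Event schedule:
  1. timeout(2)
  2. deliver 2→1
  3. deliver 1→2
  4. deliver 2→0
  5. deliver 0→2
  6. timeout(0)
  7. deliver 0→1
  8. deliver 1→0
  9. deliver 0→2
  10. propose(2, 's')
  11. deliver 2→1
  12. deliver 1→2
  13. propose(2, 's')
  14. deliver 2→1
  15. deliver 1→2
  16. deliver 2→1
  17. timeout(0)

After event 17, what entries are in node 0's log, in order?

empty

step 1 timeout(2): 2={cand,b=5,log=-}
step 2 deliver 2→1: 1={foll,b=5,log=-}
step 3 deliver 1→2: 2={lead,b=5,log=-}
step 4 deliver 2→0: 0={foll,b=5,log=-}
step 5 deliver 0→2: —
step 6 timeout(0): 0={cand,b=6,log=-}
step 7 deliver 0→1: 1={foll,b=6,log=-}
step 8 deliver 1→0: 0={lead,b=6,log=-}
step 9 deliver 0→2: 2={foll,b=6,log=-}
step 10 propose(2,'s'): —
step 11 deliver 2→1: —
step 12 deliver 1→2: —
step 13 propose(2,'s'): —
step 14 deliver 2→1: —
step 15 deliver 1→2: —
step 16 deliver 2→1: —
step 17 timeout(0): 0={cand,b=9,log=-}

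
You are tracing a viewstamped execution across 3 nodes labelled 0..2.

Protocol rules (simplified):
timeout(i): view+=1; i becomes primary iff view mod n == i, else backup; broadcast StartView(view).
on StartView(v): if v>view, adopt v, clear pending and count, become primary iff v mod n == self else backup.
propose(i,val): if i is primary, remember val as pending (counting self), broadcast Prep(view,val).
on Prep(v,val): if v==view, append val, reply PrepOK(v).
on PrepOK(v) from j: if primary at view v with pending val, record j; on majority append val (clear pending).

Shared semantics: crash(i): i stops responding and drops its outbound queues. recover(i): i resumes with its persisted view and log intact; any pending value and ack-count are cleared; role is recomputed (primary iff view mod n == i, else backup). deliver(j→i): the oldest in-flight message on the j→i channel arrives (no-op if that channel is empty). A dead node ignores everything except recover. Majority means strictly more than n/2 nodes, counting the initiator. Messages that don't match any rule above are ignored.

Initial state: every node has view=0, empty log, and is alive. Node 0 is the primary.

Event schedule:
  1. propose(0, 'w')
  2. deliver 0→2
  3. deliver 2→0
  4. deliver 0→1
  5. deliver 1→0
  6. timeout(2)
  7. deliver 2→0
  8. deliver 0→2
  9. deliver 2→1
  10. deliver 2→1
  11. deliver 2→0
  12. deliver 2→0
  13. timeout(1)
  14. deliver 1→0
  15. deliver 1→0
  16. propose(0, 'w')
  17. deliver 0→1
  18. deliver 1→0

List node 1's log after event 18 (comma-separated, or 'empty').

[1] propose(0,'w') → ∅
[2] deliver 0→2 → N2(back v0 [w])
[3] deliver 2→0 → N0(prim v0 [w])
[4] deliver 0→1 → N1(back v0 [w])
[5] deliver 1→0 → ∅
[6] timeout(2) → N2(back v1 [w])
[7] deliver 2→0 → N0(back v1 [w])
[8] deliver 0→2 → ∅
[9] deliver 2→1 → N1(prim v1 [w])
[10] deliver 2→1 → ∅
[11] deliver 2→0 → ∅
[12] deliver 2→0 → ∅
[13] timeout(1) → N1(back v2 [w])
[14] deliver 1→0 → N0(back v2 [w])
[15] deliver 1→0 → ∅
[16] propose(0,'w') → ∅
[17] deliver 0→1 → ∅
[18] deliver 1→0 → ∅

w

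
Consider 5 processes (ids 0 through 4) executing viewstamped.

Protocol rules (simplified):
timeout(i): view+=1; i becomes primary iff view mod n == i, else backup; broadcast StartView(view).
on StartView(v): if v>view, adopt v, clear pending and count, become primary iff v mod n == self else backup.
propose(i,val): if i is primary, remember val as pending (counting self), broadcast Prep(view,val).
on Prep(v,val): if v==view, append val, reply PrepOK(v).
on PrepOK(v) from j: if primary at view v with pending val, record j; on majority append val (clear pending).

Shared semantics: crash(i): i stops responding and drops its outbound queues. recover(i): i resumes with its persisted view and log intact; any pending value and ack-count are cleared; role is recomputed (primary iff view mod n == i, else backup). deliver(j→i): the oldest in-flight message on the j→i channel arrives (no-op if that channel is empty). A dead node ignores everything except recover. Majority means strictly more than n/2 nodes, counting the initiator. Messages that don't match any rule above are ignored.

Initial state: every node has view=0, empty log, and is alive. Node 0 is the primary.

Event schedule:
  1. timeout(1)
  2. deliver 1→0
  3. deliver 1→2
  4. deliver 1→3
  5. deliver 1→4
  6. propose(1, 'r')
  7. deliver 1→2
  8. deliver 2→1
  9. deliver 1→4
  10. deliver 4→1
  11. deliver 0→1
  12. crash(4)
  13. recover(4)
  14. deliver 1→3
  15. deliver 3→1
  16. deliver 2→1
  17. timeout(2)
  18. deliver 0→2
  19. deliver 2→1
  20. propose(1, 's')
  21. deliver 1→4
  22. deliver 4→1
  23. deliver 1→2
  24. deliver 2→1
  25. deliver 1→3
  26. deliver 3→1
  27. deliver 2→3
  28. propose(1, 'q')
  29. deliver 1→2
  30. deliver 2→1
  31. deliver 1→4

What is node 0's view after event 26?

step 1 timeout(1): 1={prim,v=1,log=-}
step 2 deliver 1→0: 0={back,v=1,log=-}
step 3 deliver 1→2: 2={back,v=1,log=-}
step 4 deliver 1→3: 3={back,v=1,log=-}
step 5 deliver 1→4: 4={back,v=1,log=-}
step 6 propose(1,'r'): —
step 7 deliver 1→2: 2={back,v=1,log=r}
step 8 deliver 2→1: —
step 9 deliver 1→4: 4={back,v=1,log=r}
step 10 deliver 4→1: 1={prim,v=1,log=r}
step 11 deliver 0→1: —
step 12 crash(4): 4={✗back,v=1,log=r}
step 13 recover(4): 4={back,v=1,log=r}
step 14 deliver 1→3: 3={back,v=1,log=r}
step 15 deliver 3→1: —
step 16 deliver 2→1: —
step 17 timeout(2): 2={prim,v=2,log=r}
step 18 deliver 0→2: —
step 19 deliver 2→1: 1={back,v=2,log=r}
step 20 propose(1,'s'): —
step 21 deliver 1→4: —
step 22 deliver 4→1: —
step 23 deliver 1→2: —
step 24 deliver 2→1: —
step 25 deliver 1→3: —
step 26 deliver 3→1: —

1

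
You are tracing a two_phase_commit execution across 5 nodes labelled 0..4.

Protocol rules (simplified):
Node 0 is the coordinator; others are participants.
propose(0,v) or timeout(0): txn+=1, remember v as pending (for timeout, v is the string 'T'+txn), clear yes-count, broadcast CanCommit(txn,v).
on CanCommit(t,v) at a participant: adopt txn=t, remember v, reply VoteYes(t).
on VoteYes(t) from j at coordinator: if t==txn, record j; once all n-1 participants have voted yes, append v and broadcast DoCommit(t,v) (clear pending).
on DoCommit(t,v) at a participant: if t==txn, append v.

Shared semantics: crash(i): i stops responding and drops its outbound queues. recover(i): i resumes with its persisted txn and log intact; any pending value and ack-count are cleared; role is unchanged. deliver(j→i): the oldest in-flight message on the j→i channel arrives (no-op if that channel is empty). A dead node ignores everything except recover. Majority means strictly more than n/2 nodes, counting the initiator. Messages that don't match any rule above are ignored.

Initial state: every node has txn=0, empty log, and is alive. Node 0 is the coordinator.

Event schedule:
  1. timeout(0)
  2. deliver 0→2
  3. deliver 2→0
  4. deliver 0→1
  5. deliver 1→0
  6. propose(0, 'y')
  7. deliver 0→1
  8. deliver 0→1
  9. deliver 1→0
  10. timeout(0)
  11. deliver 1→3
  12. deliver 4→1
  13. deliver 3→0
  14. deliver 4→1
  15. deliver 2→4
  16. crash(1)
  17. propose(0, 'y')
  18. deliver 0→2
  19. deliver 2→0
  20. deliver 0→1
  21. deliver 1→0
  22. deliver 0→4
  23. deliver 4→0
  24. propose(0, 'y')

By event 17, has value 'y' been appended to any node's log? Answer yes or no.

e1 timeout(0): 0[coor,t=1,-]
e2 deliver 0→2: 2[part,t=1,-]
e3 deliver 2→0: ·
e4 deliver 0→1: 1[part,t=1,-]
e5 deliver 1→0: ·
e6 propose(0,'y'): 0[coor,t=2,-]
e7 deliver 0→1: 1[part,t=2,-]
e8 deliver 0→1: ·
e9 deliver 1→0: ·
e10 timeout(0): 0[coor,t=3,-]
e11 deliver 1→3: ·
e12 deliver 4→1: ·
e13 deliver 3→0: ·
e14 deliver 4→1: ·
e15 deliver 2→4: ·
e16 crash(1): 1[✗part,t=2,-]
e17 propose(0,'y'): 0[coor,t=4,-]

no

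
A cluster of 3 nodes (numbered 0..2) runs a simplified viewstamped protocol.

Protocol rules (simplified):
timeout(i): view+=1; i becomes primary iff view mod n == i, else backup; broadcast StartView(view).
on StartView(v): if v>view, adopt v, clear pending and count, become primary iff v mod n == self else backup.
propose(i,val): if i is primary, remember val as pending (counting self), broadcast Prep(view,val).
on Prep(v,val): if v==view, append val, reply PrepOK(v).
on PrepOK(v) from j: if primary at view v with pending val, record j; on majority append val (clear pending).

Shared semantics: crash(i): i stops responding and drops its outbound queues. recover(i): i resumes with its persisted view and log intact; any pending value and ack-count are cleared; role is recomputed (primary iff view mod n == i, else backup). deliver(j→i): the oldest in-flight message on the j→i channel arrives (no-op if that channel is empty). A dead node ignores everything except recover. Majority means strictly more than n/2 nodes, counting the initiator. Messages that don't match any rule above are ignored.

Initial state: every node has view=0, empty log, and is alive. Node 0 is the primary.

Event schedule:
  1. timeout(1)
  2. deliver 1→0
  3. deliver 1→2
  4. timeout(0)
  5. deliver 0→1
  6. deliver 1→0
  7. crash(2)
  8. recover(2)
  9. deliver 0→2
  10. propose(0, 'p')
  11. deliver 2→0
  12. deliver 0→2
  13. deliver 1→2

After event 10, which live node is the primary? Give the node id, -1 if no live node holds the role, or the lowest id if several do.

after 1 — timeout(1): n1:prim/v1/[-]
after 2 — deliver 1→0: n0:back/v1/[-]
after 3 — deliver 1→2: n2:back/v1/[-]
after 4 — timeout(0): n0:back/v2/[-]
after 5 — deliver 0→1: n1:back/v2/[-]
after 6 — deliver 1→0: ·
after 7 — crash(2): n2:✗back/v1/[-]
after 8 — recover(2): n2:back/v1/[-]
after 9 — deliver 0→2: n2:prim/v2/[-]
after 10 — propose(0,'p'): ·

2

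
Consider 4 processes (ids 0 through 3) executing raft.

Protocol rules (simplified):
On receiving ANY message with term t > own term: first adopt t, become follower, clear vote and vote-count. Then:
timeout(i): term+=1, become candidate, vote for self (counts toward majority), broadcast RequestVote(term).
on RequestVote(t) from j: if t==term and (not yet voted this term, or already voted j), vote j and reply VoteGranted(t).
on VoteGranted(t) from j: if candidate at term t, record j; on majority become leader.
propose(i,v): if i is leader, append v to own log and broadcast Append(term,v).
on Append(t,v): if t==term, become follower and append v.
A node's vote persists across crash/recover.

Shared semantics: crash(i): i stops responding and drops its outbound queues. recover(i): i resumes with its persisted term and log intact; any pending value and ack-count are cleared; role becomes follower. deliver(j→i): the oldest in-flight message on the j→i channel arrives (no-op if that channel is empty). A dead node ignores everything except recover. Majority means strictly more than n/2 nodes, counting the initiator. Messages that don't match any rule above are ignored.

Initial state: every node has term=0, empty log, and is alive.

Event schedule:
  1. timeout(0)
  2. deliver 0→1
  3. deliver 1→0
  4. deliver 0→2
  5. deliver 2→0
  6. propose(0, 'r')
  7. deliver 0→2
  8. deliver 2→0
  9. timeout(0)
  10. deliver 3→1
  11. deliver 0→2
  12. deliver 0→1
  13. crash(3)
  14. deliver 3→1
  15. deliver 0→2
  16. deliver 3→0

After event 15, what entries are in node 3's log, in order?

step 1 timeout(0): 0={cand,t=1,log=-}
step 2 deliver 0→1: 1={foll,t=1,log=-}
step 3 deliver 1→0: —
step 4 deliver 0→2: 2={foll,t=1,log=-}
step 5 deliver 2→0: 0={lead,t=1,log=-}
step 6 propose(0,'r'): 0={lead,t=1,log=r}
step 7 deliver 0→2: 2={foll,t=1,log=r}
step 8 deliver 2→0: —
step 9 timeout(0): 0={cand,t=2,log=r}
step 10 deliver 3→1: —
step 11 deliver 0→2: 2={foll,t=2,log=r}
step 12 deliver 0→1: 1={foll,t=1,log=r}
step 13 crash(3): 3={✗foll,t=0,log=-}
step 14 deliver 3→1: —
step 15 deliver 0→2: —

empty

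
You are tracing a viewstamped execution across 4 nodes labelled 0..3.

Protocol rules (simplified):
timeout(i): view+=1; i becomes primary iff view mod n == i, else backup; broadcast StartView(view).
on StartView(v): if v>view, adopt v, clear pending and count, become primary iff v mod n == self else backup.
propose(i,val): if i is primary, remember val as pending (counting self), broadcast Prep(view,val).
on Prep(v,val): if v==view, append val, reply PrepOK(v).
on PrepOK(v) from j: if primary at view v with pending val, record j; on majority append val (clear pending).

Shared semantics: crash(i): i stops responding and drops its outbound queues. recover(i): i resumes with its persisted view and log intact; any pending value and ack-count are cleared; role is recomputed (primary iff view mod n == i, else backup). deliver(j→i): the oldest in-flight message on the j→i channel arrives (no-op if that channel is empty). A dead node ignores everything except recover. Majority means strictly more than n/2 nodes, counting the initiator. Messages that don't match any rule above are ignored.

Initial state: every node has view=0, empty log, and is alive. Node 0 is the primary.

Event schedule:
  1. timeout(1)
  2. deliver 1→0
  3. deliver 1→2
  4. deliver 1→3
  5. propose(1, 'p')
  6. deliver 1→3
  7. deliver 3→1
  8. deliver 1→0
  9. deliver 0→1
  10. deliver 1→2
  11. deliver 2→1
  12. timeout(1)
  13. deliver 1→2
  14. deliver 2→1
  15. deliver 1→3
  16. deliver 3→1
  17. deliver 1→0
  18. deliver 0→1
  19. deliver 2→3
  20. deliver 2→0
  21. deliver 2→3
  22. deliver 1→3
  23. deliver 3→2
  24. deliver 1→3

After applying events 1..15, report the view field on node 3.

step 1 timeout(1): 1={prim,v=1,log=-}
step 2 deliver 1→0: 0={back,v=1,log=-}
step 3 deliver 1→2: 2={back,v=1,log=-}
step 4 deliver 1→3: 3={back,v=1,log=-}
step 5 propose(1,'p'): —
step 6 deliver 1→3: 3={back,v=1,log=p}
step 7 deliver 3→1: —
step 8 deliver 1→0: 0={back,v=1,log=p}
step 9 deliver 0→1: 1={prim,v=1,log=p}
step 10 deliver 1→2: 2={back,v=1,log=p}
step 11 deliver 2→1: —
step 12 timeout(1): 1={back,v=2,log=p}
step 13 deliver 1→2: 2={prim,v=2,log=p}
step 14 deliver 2→1: —
step 15 deliver 1→3: 3={back,v=2,log=p}

2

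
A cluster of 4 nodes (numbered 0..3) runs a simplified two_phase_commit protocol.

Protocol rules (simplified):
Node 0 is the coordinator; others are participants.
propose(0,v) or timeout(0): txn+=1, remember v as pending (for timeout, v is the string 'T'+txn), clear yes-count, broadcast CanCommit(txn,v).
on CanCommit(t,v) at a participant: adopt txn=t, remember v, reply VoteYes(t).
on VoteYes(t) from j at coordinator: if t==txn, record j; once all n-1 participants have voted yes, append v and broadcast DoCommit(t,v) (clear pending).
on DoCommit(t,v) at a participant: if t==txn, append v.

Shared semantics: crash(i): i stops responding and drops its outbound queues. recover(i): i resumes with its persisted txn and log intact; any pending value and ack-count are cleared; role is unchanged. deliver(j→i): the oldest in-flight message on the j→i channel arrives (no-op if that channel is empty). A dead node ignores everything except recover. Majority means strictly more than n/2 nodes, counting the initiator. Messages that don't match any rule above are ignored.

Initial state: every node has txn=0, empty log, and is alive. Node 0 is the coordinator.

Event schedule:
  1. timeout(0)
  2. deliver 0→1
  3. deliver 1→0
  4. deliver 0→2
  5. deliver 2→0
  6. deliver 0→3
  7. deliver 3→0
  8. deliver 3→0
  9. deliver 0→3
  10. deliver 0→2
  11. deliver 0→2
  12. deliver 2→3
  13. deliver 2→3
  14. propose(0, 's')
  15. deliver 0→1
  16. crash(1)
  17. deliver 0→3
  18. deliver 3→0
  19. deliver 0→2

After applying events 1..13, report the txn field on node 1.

step 1 timeout(0): 0={coor,t=1,log=-}
step 2 deliver 0→1: 1={part,t=1,log=-}
step 3 deliver 1→0: —
step 4 deliver 0→2: 2={part,t=1,log=-}
step 5 deliver 2→0: —
step 6 deliver 0→3: 3={part,t=1,log=-}
step 7 deliver 3→0: 0={coor,t=1,log=T1}
step 8 deliver 3→0: —
step 9 deliver 0→3: 3={part,t=1,log=T1}
step 10 deliver 0→2: 2={part,t=1,log=T1}
step 11 deliver 0→2: —
step 12 deliver 2→3: —
step 13 deliver 2→3: —

1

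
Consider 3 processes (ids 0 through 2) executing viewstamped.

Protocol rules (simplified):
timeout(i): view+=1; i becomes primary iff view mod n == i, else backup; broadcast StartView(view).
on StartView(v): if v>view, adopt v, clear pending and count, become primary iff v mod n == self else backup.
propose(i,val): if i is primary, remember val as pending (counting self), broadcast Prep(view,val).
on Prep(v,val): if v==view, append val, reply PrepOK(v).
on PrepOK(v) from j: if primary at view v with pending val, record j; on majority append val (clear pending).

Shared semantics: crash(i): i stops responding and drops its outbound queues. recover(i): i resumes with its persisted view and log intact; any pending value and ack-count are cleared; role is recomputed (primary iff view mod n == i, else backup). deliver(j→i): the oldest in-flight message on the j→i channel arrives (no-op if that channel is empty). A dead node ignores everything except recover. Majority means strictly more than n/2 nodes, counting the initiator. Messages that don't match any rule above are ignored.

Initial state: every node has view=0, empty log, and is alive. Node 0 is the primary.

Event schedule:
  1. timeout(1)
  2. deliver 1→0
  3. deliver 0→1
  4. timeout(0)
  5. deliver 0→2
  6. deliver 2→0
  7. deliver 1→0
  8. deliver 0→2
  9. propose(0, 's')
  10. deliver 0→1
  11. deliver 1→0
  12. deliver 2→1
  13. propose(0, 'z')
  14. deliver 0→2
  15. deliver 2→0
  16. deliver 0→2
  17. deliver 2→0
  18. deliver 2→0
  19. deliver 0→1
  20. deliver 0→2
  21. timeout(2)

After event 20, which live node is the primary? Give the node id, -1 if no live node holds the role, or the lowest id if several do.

e1 timeout(1): 1[prim,v=1,-]
e2 deliver 1→0: 0[back,v=1,-]
e3 deliver 0→1: ·
e4 timeout(0): 0[back,v=2,-]
e5 deliver 0→2: 2[prim,v=2,-]
e6 deliver 2→0: ·
e7 deliver 1→0: ·
e8 deliver 0→2: ·
e9 propose(0,'s'): ·
e10 deliver 0→1: 1[back,v=2,-]
e11 deliver 1→0: ·
e12 deliver 2→1: ·
e13 propose(0,'z'): ·
e14 deliver 0→2: ·
e15 deliver 2→0: ·
e16 deliver 0→2: ·
e17 deliver 2→0: ·
e18 deliver 2→0: ·
e19 deliver 0→1: ·
e20 deliver 0→2: ·

2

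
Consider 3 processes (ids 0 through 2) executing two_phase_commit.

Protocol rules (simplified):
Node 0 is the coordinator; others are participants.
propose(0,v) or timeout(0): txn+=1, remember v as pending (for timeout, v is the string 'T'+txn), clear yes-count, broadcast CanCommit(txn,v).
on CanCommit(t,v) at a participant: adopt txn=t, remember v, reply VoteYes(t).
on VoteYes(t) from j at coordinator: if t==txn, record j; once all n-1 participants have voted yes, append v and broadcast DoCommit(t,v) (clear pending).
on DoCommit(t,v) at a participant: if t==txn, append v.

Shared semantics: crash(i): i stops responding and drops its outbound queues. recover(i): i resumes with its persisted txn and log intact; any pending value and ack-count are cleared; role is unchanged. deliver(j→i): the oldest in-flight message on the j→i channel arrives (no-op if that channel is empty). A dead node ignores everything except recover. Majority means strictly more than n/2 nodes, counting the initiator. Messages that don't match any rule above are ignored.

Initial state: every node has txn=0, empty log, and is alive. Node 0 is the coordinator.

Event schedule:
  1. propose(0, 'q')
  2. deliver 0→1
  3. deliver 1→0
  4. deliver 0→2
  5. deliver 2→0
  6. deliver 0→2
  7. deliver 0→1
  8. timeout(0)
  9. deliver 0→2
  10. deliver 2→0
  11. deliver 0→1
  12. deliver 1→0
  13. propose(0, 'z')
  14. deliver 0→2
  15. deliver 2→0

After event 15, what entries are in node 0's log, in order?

q,T2

[1] propose(0,'q') → N0(coor t1 [-])
[2] deliver 0→1 → N1(part t1 [-])
[3] deliver 1→0 → ∅
[4] deliver 0→2 → N2(part t1 [-])
[5] deliver 2→0 → N0(coor t1 [q])
[6] deliver 0→2 → N2(part t1 [q])
[7] deliver 0→1 → N1(part t1 [q])
[8] timeout(0) → N0(coor t2 [q])
[9] deliver 0→2 → N2(part t2 [q])
[10] deliver 2→0 → ∅
[11] deliver 0→1 → N1(part t2 [q])
[12] deliver 1→0 → N0(coor t2 [q,T2])
[13] propose(0,'z') → N0(coor t3 [q,T2])
[14] deliver 0→2 → N2(part t2 [q,T2])
[15] deliver 2→0 → ∅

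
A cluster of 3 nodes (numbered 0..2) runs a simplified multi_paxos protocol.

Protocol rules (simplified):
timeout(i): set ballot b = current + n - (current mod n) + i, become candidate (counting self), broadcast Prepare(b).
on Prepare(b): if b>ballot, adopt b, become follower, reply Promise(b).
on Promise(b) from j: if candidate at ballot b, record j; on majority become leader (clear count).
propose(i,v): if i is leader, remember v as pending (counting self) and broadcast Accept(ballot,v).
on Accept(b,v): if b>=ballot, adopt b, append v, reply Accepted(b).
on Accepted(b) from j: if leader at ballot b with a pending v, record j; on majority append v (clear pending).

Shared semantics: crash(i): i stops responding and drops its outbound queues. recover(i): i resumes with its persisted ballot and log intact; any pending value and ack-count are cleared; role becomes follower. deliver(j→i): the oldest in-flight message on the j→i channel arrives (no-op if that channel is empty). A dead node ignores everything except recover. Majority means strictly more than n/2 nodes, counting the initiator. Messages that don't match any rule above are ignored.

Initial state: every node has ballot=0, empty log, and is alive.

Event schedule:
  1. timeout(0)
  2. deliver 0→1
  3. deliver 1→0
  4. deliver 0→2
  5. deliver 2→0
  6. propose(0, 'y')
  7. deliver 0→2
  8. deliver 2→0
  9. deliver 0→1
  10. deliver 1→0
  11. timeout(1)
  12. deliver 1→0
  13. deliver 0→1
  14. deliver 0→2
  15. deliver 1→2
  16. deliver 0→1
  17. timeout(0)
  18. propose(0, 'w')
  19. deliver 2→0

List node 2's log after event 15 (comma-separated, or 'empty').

e1 timeout(0): 0[cand,b=3,-]
e2 deliver 0→1: 1[foll,b=3,-]
e3 deliver 1→0: 0[lead,b=3,-]
e4 deliver 0→2: 2[foll,b=3,-]
e5 deliver 2→0: ·
e6 propose(0,'y'): ·
e7 deliver 0→2: 2[foll,b=3,y]
e8 deliver 2→0: 0[lead,b=3,y]
e9 deliver 0→1: 1[foll,b=3,y]
e10 deliver 1→0: ·
e11 timeout(1): 1[cand,b=7,y]
e12 deliver 1→0: 0[foll,b=7,y]
e13 deliver 0→1: 1[lead,b=7,y]
e14 deliver 0→2: ·
e15 deliver 1→2: 2[foll,b=7,y]

y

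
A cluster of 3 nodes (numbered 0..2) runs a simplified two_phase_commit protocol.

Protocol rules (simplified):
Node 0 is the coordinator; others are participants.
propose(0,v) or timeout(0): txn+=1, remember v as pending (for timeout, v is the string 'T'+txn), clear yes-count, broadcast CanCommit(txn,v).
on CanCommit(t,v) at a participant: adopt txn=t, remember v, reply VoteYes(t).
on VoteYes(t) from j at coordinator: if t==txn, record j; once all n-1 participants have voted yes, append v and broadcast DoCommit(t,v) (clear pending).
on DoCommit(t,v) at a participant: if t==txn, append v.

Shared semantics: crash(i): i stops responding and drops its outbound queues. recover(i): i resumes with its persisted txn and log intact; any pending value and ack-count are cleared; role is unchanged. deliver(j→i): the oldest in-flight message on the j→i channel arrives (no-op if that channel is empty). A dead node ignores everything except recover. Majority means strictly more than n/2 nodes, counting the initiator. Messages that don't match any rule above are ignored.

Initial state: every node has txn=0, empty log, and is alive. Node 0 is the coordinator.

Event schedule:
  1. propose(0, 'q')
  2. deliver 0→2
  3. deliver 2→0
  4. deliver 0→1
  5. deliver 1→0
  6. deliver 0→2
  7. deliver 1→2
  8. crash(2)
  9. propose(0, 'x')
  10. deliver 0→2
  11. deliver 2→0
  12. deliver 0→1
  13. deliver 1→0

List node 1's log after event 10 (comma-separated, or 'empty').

empty

step 1 propose(0,'q'): 0={coor,t=1,log=-}
step 2 deliver 0→2: 2={part,t=1,log=-}
step 3 deliver 2→0: —
step 4 deliver 0→1: 1={part,t=1,log=-}
step 5 deliver 1→0: 0={coor,t=1,log=q}
step 6 deliver 0→2: 2={part,t=1,log=q}
step 7 deliver 1→2: —
step 8 crash(2): 2={✗part,t=1,log=q}
step 9 propose(0,'x'): 0={coor,t=2,log=q}
step 10 deliver 0→2: —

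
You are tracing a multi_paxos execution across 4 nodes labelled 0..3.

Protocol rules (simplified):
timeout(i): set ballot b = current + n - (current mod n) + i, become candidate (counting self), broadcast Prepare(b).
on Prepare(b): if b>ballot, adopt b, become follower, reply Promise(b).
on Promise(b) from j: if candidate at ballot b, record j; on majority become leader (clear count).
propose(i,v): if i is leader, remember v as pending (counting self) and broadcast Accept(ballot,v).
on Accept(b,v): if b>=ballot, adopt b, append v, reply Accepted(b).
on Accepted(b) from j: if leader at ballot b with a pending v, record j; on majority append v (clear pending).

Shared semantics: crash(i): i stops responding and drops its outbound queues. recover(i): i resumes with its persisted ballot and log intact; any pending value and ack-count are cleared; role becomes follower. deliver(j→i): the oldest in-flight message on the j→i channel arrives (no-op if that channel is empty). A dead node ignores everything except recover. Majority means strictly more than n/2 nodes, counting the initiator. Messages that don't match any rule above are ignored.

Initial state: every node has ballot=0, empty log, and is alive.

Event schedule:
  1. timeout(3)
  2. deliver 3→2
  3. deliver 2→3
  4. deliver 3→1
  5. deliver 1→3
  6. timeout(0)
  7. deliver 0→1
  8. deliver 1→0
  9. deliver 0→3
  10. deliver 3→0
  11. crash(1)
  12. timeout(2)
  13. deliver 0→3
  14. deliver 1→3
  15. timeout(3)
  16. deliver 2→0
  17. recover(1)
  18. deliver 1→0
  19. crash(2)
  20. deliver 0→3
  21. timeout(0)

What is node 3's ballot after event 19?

[1] timeout(3) → N3(cand b7 [-])
[2] deliver 3→2 → N2(foll b7 [-])
[3] deliver 2→3 → ∅
[4] deliver 3→1 → N1(foll b7 [-])
[5] deliver 1→3 → N3(lead b7 [-])
[6] timeout(0) → N0(cand b4 [-])
[7] deliver 0→1 → ∅
[8] deliver 1→0 → ∅
[9] deliver 0→3 → ∅
[10] deliver 3→0 → N0(foll b7 [-])
[11] crash(1) → N1(✗foll b7 [-])
[12] timeout(2) → N2(cand b10 [-])
[13] deliver 0→3 → ∅
[14] deliver 1→3 → ∅
[15] timeout(3) → N3(cand b11 [-])
[16] deliver 2→0 → N0(foll b10 [-])
[17] recover(1) → N1(foll b7 [-])
[18] deliver 1→0 → ∅
[19] crash(2) → N2(✗cand b10 [-])

11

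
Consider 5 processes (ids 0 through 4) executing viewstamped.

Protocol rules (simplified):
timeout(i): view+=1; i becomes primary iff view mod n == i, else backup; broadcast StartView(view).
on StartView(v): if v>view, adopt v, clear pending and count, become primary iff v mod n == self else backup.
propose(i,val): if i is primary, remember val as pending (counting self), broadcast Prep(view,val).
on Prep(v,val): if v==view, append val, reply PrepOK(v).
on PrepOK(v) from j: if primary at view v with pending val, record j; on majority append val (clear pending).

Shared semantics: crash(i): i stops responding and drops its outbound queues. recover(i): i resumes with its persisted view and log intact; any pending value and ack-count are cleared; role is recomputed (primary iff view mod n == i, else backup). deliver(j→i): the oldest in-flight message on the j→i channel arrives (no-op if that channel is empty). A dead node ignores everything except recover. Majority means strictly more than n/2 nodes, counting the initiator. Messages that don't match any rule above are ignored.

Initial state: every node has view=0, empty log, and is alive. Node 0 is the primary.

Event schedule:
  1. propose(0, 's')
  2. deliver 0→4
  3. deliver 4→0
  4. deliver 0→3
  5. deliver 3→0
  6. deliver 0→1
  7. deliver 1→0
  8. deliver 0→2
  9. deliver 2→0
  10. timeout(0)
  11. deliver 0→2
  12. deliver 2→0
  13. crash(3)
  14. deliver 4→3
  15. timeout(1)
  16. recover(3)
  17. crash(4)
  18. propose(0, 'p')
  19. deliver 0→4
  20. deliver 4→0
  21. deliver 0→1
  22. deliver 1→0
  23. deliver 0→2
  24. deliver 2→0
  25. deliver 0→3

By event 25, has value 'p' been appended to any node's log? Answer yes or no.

no

after 1 — propose(0,'s'): ·
after 2 — deliver 0→4: n4:back/v0/[s]
after 3 — deliver 4→0: ·
after 4 — deliver 0→3: n3:back/v0/[s]
after 5 — deliver 3→0: n0:prim/v0/[s]
after 6 — deliver 0→1: n1:back/v0/[s]
after 7 — deliver 1→0: ·
after 8 — deliver 0→2: n2:back/v0/[s]
after 9 — deliver 2→0: ·
after 10 — timeout(0): n0:back/v1/[s]
after 11 — deliver 0→2: n2:back/v1/[s]
after 12 — deliver 2→0: ·
after 13 — crash(3): n3:✗back/v0/[s]
after 14 — deliver 4→3: ·
after 15 — timeout(1): n1:prim/v1/[s]
after 16 — recover(3): n3:back/v0/[s]
after 17 — crash(4): n4:✗back/v0/[s]
after 18 — propose(0,'p'): ·
after 19 — deliver 0→4: ·
after 20 — deliver 4→0: ·
after 21 — deliver 0→1: ·
after 22 — deliver 1→0: ·
after 23 — deliver 0→2: ·
after 24 — deliver 2→0: ·
after 25 — deliver 0→3: n3:back/v1/[s]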